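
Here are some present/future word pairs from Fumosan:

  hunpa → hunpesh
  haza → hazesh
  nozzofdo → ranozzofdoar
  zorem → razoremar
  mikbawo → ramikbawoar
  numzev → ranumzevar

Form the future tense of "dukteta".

duktetesh

hunpa and zorem both have 2 vowels yet inflect differently (hunpesh, razoremar), so the number of vowels is not what conditions the rule; the final letter is.
"dukteta" ends in -a. The stems ending in -a (hunpa → hunpesh, haza → hazesh) drop the final letter and add -esh.
The other pattern: stems ending in -m, -o or -v add ra- … -ar around the stem.
So dukteta → duktetesh.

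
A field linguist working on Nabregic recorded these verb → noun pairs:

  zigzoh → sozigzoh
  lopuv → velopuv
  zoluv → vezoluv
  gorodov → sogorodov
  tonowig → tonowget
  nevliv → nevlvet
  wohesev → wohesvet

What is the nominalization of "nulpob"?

sonulpob

lopuv and gorodov both end in -v yet inflect differently (velopuv, sogorodov), so the final letter is not what conditions the rule; the last vowel is.
"nulpob" has last vowel 'o'. The stems whose last vowel is 'o' (gorodov → sogorodov, zigzoh → sozigzoh) add the prefix so-.
The other patterns: stems whose last vowel is 'u' add the prefix ve-; stems whose last vowel is 'e' or 'i' delete the last vowel and add -et.
So nulpob → sonulpob.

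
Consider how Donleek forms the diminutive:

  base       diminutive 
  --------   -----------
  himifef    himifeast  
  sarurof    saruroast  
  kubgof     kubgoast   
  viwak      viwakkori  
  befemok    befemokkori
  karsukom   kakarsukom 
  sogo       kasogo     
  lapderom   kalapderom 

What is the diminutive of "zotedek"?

sarurof and befemok both have last vowel 'o' yet inflect differently (saruroast, befemokkori), so the last vowel is not what conditions the rule; the final letter is.
"zotedek" ends in -k. The stems ending in -k (viwak → viwakkori, befemok → befemokkori) double the final consonant and add -ori.
So zotedek → zotedekkori.

zotedekkori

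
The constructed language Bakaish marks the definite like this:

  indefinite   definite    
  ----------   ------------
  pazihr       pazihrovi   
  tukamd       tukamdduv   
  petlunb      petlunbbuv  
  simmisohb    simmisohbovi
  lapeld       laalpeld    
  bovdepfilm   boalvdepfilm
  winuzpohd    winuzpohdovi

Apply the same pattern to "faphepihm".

faphepihmovi

lapeld and winuzpohd both end in -d yet inflect differently (laalpeld, winuzpohdovi), so the final letter is not what conditions the rule; the second-to-last letter is.
"faphepihm" has second-to-last letter 'h'. The stems whose second-to-last letter is 'h' (simmisohb → simmisohbovi, winuzpohd → winuzpohdovi, pazihr → pazihrovi) add -ovi.
The other patterns: stems whose second-to-last letter is 'l' insert -al- after the first vowel; stems whose second-to-last letter is 'm' or 'n' double the final consonant and add -uv.
So faphepihm → faphepihmovi.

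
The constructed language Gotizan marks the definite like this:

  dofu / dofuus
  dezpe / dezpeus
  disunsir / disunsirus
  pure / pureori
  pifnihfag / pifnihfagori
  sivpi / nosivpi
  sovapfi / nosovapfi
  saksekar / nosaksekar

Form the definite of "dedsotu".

dezpe and pure both end in -e yet inflect differently (dezpeus, pureori), so the final letter is not what conditions the rule; the first letter is.
"dedsotu" begins with d-. The stems beginning with d- (dofu → dofuus, dezpe → dezpeus, disunsir → disunsirus) add -us.
So dedsotu → dedsotuus.

dedsotuus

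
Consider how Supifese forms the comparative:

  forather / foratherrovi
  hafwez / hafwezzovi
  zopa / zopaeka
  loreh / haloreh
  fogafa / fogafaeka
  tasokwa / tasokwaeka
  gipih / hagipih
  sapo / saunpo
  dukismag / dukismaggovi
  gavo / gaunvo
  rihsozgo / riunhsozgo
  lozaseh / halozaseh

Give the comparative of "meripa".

"meripa" ends in -a. The stems ending in -a (zopa → zopaeka, tasokwa → tasokwaeka, fogafa → fogafaeka) add -eka.
The other patterns: stems ending in -h add the prefix ha-; stems ending in -o insert -un- after the first vowel; stems ending in -g, -r or -z double the final consonant and add -ovi.
So meripa → meripaeka.

meripaeka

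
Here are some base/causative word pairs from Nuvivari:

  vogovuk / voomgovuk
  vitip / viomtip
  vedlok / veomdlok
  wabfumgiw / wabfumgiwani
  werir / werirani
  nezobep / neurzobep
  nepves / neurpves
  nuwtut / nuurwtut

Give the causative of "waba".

vitip and nezobep both end in -p yet inflect differently (viomtip, neurzobep), so the final letter is not what conditions the rule; the first letter is.
"waba" begins with w-. The stems beginning with w- (wabfumgiw → wabfumgiwani, werir → werirani) add -ani.
The other patterns: stems beginning with v- insert -om- after the first vowel; stems beginning with n- insert -ur- after the first vowel.
So waba → wabaani.

wabaani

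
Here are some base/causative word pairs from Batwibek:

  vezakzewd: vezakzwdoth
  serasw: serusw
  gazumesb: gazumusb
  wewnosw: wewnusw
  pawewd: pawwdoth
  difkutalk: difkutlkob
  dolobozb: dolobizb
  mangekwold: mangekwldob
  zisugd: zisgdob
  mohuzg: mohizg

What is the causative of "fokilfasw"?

fokilfusw

"fokilfasw" has second-to-last letter 's'. The stems whose second-to-last letter is 's' (gazumesb → gazumusb, wewnosw → wewnusw, serasw → serusw) change the last vowel to 'u'.
The other patterns: stems whose second-to-last letter is 'g' or 'l' delete the last vowel and add -ob; stems whose second-to-last letter is 'z' change the last vowel to 'i'; stems whose second-to-last letter is 'w' delete the last vowel and add -oth.
So fokilfasw → fokilfusw.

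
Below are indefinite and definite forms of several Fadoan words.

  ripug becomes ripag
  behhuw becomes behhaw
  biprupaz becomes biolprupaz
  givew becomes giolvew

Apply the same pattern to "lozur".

behhuw and givew both end in -w yet inflect differently (behhaw, giolvew), so the final letter is not what conditions the rule; the last vowel is.
"lozur" has last vowel 'u'. The stems whose last vowel is 'u' (ripug → ripag, behhuw → behhaw) change the last vowel to 'a'.
The other pattern: stems whose last vowel is 'a' or 'e' insert -ol- after the first vowel.
So lozur → lozar.

lozar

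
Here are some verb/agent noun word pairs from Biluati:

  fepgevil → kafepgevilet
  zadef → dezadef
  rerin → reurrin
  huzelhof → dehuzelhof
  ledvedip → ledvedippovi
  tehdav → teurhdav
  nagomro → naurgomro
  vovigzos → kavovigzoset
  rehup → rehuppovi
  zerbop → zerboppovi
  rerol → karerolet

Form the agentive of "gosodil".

zerbop and rerol both have last vowel 'o' yet inflect differently (zerboppovi, karerolet), so the last vowel is not what conditions the rule; the final letter is.
"gosodil" ends in -l. The stems ending in -l (rerol → karerolet, fepgevil → kafepgevilet) add ka- … -et around the stem.
The other patterns: stems ending in -p double the final consonant and add -ovi; stems ending in -f add the prefix de-; stems ending in -n, -o or -v insert -ur- after the first vowel.
So gosodil → kagosodilet.

kagosodilet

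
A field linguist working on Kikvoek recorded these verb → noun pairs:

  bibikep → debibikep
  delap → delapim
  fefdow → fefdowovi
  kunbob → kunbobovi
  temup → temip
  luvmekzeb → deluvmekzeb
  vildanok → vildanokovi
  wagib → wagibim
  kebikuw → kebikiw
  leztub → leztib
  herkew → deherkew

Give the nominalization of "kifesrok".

kifesrokovi

herkew and fefdow both end in -w yet inflect differently (deherkew, fefdowovi), so the final letter is not what conditions the rule; the last vowel is.
"kifesrok" has last vowel 'o'. The stems whose last vowel is 'o' (vildanok → vildanokovi, fefdow → fefdowovi, kunbob → kunbobovi) add -ovi.
The other patterns: stems whose last vowel is 'e' add the prefix de-; stems whose last vowel is 'u' change the last vowel to 'i'; stems whose last vowel is 'a' or 'i' add -im.
So kifesrok → kifesrokovi.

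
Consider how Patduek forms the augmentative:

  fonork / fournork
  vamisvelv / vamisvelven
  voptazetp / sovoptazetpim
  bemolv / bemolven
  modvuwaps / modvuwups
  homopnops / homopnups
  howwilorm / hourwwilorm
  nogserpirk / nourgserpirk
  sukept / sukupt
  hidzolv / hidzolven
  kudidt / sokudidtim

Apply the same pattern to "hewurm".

heurwurm

sukept and kudidt both end in -t yet inflect differently (sukupt, sokudidtim), so the final letter is not what conditions the rule; the second-to-last letter is.
"hewurm" has second-to-last letter 'r'. The stems whose second-to-last letter is 'r' (fonork → fournork, nogserpirk → nourgserpirk, howwilorm → hourwwilorm) insert -ur- after the first vowel.
So hewurm → heurwurm.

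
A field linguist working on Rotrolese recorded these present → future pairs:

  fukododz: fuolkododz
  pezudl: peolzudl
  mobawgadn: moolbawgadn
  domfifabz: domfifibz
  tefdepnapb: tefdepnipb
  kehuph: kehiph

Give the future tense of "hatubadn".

haoltubadn

fukododz and domfifabz both end in -z yet inflect differently (fuolkododz, domfifibz), so the final letter is not what conditions the rule; the second-to-last letter is.
"hatubadn" has second-to-last letter 'd'. The stems whose second-to-last letter is 'd' (pezudl → peolzudl, fukododz → fuolkododz, mobawgadn → moolbawgadn) insert -ol- after the first vowel.
So hatubadn → haoltubadn.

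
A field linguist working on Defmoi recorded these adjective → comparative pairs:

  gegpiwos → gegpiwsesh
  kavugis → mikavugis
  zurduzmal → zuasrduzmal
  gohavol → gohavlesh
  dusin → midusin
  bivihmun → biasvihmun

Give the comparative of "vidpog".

"vidpog" has last vowel 'o'. The stems whose last vowel is 'o' (gegpiwos → gegpiwsesh, gohavol → gohavlesh) delete the last vowel and add -esh.
The other patterns: stems whose last vowel is 'a' or 'u' insert -as- after the first vowel; stems whose last vowel is 'i' add the prefix mi-.
So vidpog → vidpgesh.

vidpgesh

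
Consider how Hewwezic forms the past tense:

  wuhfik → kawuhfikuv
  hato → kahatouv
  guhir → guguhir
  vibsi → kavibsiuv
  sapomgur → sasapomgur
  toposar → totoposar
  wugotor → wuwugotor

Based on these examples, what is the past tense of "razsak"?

wugotor and hato both have last vowel 'o' yet inflect differently (wuwugotor, kahatouv), so the last vowel is not what conditions the rule; the final letter is.
"razsak" ends in -k. The one such stem in the data (wuhfik → kawuhfikuv) adds ka- … -uv around the stem, so the same rule applies.
The other pattern: stems ending in -r repeat the first consonant+vowel as a prefix.
So razsak → karazsakuv.

karazsakuv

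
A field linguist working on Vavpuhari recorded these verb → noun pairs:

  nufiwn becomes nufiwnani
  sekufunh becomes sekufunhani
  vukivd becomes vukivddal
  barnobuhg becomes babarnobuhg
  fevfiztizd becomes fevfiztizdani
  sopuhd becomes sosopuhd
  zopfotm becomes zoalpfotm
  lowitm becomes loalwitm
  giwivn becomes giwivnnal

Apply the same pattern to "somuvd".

somuvddal

vukivd and sopuhd both end in -d yet inflect differently (vukivddal, sosopuhd), so the final letter is not what conditions the rule; the second-to-last letter is.
"somuvd" has second-to-last letter 'v'. The stems whose second-to-last letter is 'v' (vukivd → vukivddal, giwivn → giwivnnal) double the final consonant and add -al.
The other patterns: stems whose second-to-last letter is 't' insert -al- after the first vowel; stems whose second-to-last letter is 'h' repeat the first consonant+vowel as a prefix; stems whose second-to-last letter is 'n', 'w' or 'z' add -ani.
So somuvd → somuvddal.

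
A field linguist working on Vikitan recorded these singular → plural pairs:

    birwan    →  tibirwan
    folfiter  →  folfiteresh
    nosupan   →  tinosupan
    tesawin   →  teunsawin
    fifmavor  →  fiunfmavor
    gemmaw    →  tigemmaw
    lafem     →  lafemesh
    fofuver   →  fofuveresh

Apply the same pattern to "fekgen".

fekgenesh

"fekgen" has last vowel 'e'. The stems whose last vowel is 'e' (lafem → lafemesh, fofuver → fofuveresh, folfiter → folfiteresh) add -esh.
The other patterns: stems whose last vowel is 'a' add the prefix ti-; stems whose last vowel is 'i' or 'o' insert -un- after the first vowel.
So fekgen → fekgenesh.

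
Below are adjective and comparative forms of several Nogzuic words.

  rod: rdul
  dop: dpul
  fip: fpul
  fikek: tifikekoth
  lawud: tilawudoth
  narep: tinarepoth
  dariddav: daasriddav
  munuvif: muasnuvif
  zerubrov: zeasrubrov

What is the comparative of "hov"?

"hov" has 1 vowel. The stems with 1 vowel (rod → rdul, dop → dpul, fip → fpul) delete the last vowel and add -ul.
The other patterns: stems with 2 vowels add ti- … -oth around the stem; stems with 3 vowels insert -as- after the first vowel.
So hov → hvul.

hvul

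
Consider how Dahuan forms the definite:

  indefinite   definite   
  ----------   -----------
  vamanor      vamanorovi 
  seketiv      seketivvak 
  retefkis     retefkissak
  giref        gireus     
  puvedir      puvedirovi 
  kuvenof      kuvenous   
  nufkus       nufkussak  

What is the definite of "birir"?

birirovi

kuvenof and vamanor both have last vowel 'o' yet inflect differently (kuvenous, vamanorovi), so the last vowel is not what conditions the rule; the final letter is.
"birir" ends in -r. The stems ending in -r (vamanor → vamanorovi, puvedir → puvedirovi) add -ovi.
So birir → birirovi.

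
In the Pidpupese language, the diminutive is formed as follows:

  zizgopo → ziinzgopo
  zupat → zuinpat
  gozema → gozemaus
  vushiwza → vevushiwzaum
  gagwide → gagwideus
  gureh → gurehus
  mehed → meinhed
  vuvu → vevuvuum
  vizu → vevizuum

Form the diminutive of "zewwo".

zeinwwo

gozema and vushiwza both end in -a yet inflect differently (gozemaus, vevushiwzaum), so the final letter is not what conditions the rule; the first letter is.
"zewwo" begins with z-. The stems beginning with z- (zupat → zuinpat, zizgopo → ziinzgopo) insert -in- after the first vowel.
So zewwo → zeinwwo.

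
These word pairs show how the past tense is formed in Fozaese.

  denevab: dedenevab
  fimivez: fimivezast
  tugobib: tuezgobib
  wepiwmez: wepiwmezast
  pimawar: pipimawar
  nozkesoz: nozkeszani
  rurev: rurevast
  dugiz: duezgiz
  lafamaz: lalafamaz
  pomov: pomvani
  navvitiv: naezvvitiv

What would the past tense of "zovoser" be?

lafamaz and fimivez both end in -z yet inflect differently (lalafamaz, fimivezast), so the final letter is not what conditions the rule; the last vowel is.
"zovoser" has last vowel 'e'. The stems whose last vowel is 'e' (rurev → rurevast, fimivez → fimivezast, wepiwmez → wepiwmezast) add -ast.
So zovoser → zovoserast.

zovoserast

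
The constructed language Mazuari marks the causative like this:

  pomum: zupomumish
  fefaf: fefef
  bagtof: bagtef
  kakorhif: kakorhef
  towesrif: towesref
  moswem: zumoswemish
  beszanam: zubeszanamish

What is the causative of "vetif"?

vetef

fefaf and beszanam both have last vowel 'a' yet inflect differently (fefef, zubeszanamish), so the last vowel is not what conditions the rule; the final letter is.
"vetif" ends in -f. The stems ending in -f (towesrif → towesref, bagtof → bagtef, fefaf → fefef) change the last vowel to 'e'.
So vetif → vetef.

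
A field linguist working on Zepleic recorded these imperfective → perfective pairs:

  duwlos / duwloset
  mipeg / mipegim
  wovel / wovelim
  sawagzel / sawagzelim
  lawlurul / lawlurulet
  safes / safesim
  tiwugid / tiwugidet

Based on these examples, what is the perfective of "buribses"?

"buribses" has last vowel 'e'. The stems whose last vowel is 'e' (safes → safesim, sawagzel → sawagzelim, mipeg → mipegim) add -im.
So buribses → buribsesim.

buribsesim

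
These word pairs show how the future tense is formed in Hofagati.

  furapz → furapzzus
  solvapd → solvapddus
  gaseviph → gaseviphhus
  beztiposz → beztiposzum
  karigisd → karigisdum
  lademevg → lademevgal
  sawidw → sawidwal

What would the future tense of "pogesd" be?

furapz and beztiposz both end in -z yet inflect differently (furapzzus, beztiposzum), so the final letter is not what conditions the rule; the second-to-last letter is.
"pogesd" has second-to-last letter 's'. The stems whose second-to-last letter is 's' (beztiposz → beztiposzum, karigisd → karigisdum) add -um.
The other patterns: stems whose second-to-last letter is 'p' double the final consonant and add -us; stems whose second-to-last letter is 'd' or 'v' add -al.
So pogesd → pogesdum.

pogesdum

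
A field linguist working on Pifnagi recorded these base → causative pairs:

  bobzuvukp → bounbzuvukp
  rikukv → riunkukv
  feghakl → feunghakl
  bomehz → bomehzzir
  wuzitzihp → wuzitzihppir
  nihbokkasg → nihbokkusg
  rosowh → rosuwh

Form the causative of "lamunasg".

bobzuvukp and wuzitzihp both end in -p yet inflect differently (bounbzuvukp, wuzitzihppir), so the final letter is not what conditions the rule; the second-to-last letter is.
"lamunasg" has second-to-last letter 's'. The one such stem in the data (nihbokkasg → nihbokkusg) changes the last vowel to 'u' (as does rosowh), so the same rule applies.
So lamunasg → lamunusg.

lamunusg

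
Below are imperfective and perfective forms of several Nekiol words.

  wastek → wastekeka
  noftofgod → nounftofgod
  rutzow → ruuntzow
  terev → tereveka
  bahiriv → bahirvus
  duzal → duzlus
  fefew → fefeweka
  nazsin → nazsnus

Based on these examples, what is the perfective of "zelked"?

terev and bahiriv both end in -v yet inflect differently (tereveka, bahirvus), so the final letter is not what conditions the rule; the last vowel is.
"zelked" has last vowel 'e'. The stems whose last vowel is 'e' (wastek → wastekeka, terev → tereveka, fefew → fefeweka) add -eka.
So zelked → zelkedeka.

zelkedeka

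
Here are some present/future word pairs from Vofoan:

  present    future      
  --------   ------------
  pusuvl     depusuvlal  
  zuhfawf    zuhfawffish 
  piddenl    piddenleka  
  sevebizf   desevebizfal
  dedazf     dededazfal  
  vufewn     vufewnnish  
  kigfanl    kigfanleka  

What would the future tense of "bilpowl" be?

bilpowllish

kigfanl and pusuvl both end in -l yet inflect differently (kigfanleka, depusuvlal), so the final letter is not what conditions the rule; the second-to-last letter is.
"bilpowl" has second-to-last letter 'w'. The stems whose second-to-last letter is 'w' (vufewn → vufewnnish, zuhfawf → zuhfawffish) double the final consonant and add -ish.
The other patterns: stems whose second-to-last letter is 'n' add -eka; stems whose second-to-last letter is 'v' or 'z' add de- … -al around the stem.
So bilpowl → bilpowllish.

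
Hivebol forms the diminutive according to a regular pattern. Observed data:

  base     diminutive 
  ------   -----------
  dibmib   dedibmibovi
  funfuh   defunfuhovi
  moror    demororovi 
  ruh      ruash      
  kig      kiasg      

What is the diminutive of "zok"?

funfuh and ruh both end in -h yet inflect differently (defunfuhovi, ruash), so the final letter is not what conditions the rule; the number of vowels is.
"zok" has 1 vowel. The stems with 1 vowel (ruh → ruash, kig → kiasg) insert -as- after the first vowel.
So zok → zoask.

zoask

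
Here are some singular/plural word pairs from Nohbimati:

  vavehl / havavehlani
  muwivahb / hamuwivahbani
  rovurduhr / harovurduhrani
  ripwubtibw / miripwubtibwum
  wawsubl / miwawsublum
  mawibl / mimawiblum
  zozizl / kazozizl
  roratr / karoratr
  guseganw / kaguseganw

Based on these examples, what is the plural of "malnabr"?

mimalnabrum

vavehl and wawsubl both end in -l yet inflect differently (havavehlani, miwawsublum), so the final letter is not what conditions the rule; the second-to-last letter is.
"malnabr" has second-to-last letter 'b'. The stems whose second-to-last letter is 'b' (ripwubtibw → miripwubtibwum, wawsubl → miwawsublum, mawibl → mimawiblum) add mi- … -um around the stem.
So malnabr → mimalnabrum.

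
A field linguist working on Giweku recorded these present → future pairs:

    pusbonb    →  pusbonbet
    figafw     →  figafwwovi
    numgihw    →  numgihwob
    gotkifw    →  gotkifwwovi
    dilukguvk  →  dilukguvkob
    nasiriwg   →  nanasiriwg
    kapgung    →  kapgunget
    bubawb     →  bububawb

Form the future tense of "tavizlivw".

bubawb and pusbonb both end in -b yet inflect differently (bububawb, pusbonbet), so the final letter is not what conditions the rule; the second-to-last letter is.
"tavizlivw" has second-to-last letter 'v'. The one such stem in the data (dilukguvk → dilukguvkob) adds -ob, so the same rule applies.
The other patterns: stems whose second-to-last letter is 'w' repeat the first consonant+vowel as a prefix; stems whose second-to-last letter is 'f' double the final consonant and add -ovi; stems whose second-to-last letter is 'n' add -et.
So tavizlivw → tavizlivwob.

tavizlivwob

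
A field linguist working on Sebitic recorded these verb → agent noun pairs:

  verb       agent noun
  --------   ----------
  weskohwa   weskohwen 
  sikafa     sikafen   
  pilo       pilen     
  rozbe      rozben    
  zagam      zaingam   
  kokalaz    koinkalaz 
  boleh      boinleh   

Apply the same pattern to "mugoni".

"mugoni" ends in a vowel. The stems ending in a vowel (weskohwa → weskohwen, sikafa → sikafen, pilo → pilen) drop the final letter and add -en.
So mugoni → mugonen.

mugonen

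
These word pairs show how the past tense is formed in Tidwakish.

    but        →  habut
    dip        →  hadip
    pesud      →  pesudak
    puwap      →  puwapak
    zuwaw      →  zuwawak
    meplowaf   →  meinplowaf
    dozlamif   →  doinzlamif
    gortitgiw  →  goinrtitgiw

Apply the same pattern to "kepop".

kepopak

dip and puwap both end in -p yet inflect differently (hadip, puwapak), so the final letter is not what conditions the rule; the number of vowels is.
"kepop" has 2 vowels. The stems with 2 vowels (pesud → pesudak, puwap → puwapak, zuwaw → zuwawak) add -ak.
So kepop → kepopak.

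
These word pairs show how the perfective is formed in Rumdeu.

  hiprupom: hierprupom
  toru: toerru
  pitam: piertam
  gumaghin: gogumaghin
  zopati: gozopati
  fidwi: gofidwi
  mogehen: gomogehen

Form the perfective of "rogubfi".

hiprupom and gumaghin both have 3 vowels yet inflect differently (hierprupom, gogumaghin), so the number of vowels is not what conditions the rule; the final letter is.
"rogubfi" ends in -i. The stems ending in -i (zopati → gozopati, fidwi → gofidwi) add the prefix go-.
The other pattern: stems ending in -m or -u insert -er- after the first vowel.
So rogubfi → gorogubfi.

gorogubfi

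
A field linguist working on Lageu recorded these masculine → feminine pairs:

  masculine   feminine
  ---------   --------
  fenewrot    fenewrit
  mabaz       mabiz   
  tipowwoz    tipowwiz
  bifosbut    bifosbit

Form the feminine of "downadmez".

Every pair shown (fenewrot → fenewrit, mabaz → mabiz, tipowwoz → tipowwiz, …) follows the same rule: change the last vowel to 'i'.
So downadmez → downadmiz.

downadmiz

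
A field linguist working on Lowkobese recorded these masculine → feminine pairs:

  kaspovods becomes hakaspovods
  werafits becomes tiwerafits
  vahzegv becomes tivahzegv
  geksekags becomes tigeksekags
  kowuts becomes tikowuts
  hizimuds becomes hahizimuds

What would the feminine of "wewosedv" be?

hawewosedv

kaspovods and geksekags both end in -s yet inflect differently (hakaspovods, tigeksekags), so the final letter is not what conditions the rule; the second-to-last letter is.
"wewosedv" has second-to-last letter 'd'. The stems whose second-to-last letter is 'd' (kaspovods → hakaspovods, hizimuds → hahizimuds) add the prefix ha-.
The other pattern: stems whose second-to-last letter is 'g' or 't' add the prefix ti-.
So wewosedv → hawewosedv.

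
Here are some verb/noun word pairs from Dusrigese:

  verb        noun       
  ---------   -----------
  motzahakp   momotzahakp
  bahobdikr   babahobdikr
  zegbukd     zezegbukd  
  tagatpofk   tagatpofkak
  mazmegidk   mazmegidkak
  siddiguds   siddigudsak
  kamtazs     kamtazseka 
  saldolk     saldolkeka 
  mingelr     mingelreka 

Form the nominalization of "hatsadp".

siddiguds and kamtazs both end in -s yet inflect differently (siddigudsak, kamtazseka), so the final letter is not what conditions the rule; the second-to-last letter is.
"hatsadp" has second-to-last letter 'd'. The stems whose second-to-last letter is 'd' (mazmegidk → mazmegidkak, siddiguds → siddigudsak) add -ak.
The other patterns: stems whose second-to-last letter is 'k' repeat the first consonant+vowel as a prefix; stems whose second-to-last letter is 'l' or 'z' add -eka.
So hatsadp → hatsadpak.

hatsadpak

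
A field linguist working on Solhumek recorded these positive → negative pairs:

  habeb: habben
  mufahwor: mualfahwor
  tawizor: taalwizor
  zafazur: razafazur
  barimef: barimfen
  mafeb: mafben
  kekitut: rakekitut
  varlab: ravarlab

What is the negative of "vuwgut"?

ravuwgut

habeb and varlab both end in -b yet inflect differently (habben, ravarlab), so the final letter is not what conditions the rule; the last vowel is.
"vuwgut" has last vowel 'u'. The stems whose last vowel is 'u' (zafazur → razafazur, kekitut → rakekitut) add the prefix ra-.
The other patterns: stems whose last vowel is 'o' insert -al- after the first vowel; stems whose last vowel is 'e' delete the last vowel and add -en.
So vuwgut → ravuwgut.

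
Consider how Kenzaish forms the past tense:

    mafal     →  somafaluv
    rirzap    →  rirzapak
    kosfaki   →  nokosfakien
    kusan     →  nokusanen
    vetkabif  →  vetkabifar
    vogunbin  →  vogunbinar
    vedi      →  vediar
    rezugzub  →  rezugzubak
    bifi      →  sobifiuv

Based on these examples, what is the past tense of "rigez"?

rigezak

kusan and vogunbin both end in -n yet inflect differently (nokusanen, vogunbinar), so the final letter is not what conditions the rule; the first letter is.
"rigez" begins with r-. The stems beginning with r- (rezugzub → rezugzubak, rirzap → rirzapak) add -ak.
The other patterns: stems beginning with k- add no- … -en around the stem; stems beginning with v- add -ar; stems beginning with b- or m- add so- … -uv around the stem.
So rigez → rigezak.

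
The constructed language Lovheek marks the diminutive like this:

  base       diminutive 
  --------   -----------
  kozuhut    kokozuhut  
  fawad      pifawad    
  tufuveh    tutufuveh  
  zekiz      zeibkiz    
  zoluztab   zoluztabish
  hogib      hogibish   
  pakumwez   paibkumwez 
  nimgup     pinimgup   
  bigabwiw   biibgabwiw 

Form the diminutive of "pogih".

popogih

tufuveh and pakumwez both have last vowel 'e' yet inflect differently (tutufuveh, paibkumwez), so the last vowel is not what conditions the rule; the final letter is.
"pogih" ends in -h. The one such stem in the data (tufuveh → tutufuveh) repeats the first consonant+vowel as a prefix (as does kozuhut), so the same rule applies.
The other patterns: stems ending in -b add -ish; stems ending in -w or -z insert -ib- after the first vowel; stems ending in -d or -p add the prefix pi-.
So pogih → popogih.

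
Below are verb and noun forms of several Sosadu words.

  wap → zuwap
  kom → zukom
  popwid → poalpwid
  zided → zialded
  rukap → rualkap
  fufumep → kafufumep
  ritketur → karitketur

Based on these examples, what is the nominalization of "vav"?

"vav" has 1 vowel. The stems with 1 vowel (wap → zuwap, kom → zukom) add the prefix zu-.
The other patterns: stems with 2 vowels insert -al- after the first vowel; stems with 3 vowels add the prefix ka-.
So vav → zuvav.

zuvav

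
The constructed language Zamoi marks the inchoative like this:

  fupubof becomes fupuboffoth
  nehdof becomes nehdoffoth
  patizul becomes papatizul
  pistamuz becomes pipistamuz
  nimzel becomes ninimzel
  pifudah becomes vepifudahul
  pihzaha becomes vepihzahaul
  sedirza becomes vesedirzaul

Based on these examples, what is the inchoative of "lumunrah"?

nehdof and nimzel both begin with n- yet inflect differently (nehdoffoth, ninimzel), so the first letter is not what conditions the rule; the final letter is.
"lumunrah" ends in -h. The one such stem in the data (pifudah → vepifudahul) adds ve- … -ul around the stem, so the same rule applies.
The other patterns: stems ending in -f double the final consonant and add -oth; stems ending in -l or -z repeat the first consonant+vowel as a prefix.
So lumunrah → velumunrahul.

velumunrahul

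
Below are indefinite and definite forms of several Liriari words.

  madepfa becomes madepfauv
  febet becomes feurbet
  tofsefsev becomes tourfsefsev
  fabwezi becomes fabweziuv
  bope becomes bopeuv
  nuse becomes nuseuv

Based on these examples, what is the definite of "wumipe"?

febet and nuse both have last vowel 'e' yet inflect differently (feurbet, nuseuv), so the last vowel is not what conditions the rule; whether the stem ends in a vowel or a consonant is.
"wumipe" ends in a vowel. The stems ending in a vowel (madepfa → madepfauv, nuse → nuseuv, fabwezi → fabweziuv) add -uv.
The other pattern: stems ending in a consonant insert -ur- after the first vowel.
So wumipe → wumipeuv.

wumipeuv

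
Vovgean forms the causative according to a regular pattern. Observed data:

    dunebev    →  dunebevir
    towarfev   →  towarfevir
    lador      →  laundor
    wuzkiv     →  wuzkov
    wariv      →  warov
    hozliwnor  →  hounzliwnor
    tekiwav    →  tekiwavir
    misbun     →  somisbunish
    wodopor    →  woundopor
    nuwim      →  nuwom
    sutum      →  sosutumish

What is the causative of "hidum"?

sohidumish

wuzkiv and tekiwav both end in -v yet inflect differently (wuzkov, tekiwavir), so the final letter is not what conditions the rule; the last vowel is.
"hidum" has last vowel 'u'. The stems whose last vowel is 'u' (misbun → somisbunish, sutum → sosutumish) add so- … -ish around the stem.
So hidum → sohidumish.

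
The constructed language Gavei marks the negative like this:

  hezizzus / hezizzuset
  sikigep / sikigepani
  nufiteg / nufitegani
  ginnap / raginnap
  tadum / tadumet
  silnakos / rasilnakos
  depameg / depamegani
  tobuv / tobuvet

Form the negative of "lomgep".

lomgepani

"lomgep" has last vowel 'e'. The stems whose last vowel is 'e' (nufiteg → nufitegani, depameg → depamegani, sikigep → sikigepani) add -ani.
The other patterns: stems whose last vowel is 'u' add -et; stems whose last vowel is 'a' or 'o' add the prefix ra-.
So lomgep → lomgepani.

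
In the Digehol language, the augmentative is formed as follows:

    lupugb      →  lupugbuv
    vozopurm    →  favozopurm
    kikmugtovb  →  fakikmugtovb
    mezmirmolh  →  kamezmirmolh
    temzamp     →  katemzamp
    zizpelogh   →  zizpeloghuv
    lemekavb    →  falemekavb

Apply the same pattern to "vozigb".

lemekavb and lupugb both end in -b yet inflect differently (falemekavb, lupugbuv), so the final letter is not what conditions the rule; the second-to-last letter is.
"vozigb" has second-to-last letter 'g'. The stems whose second-to-last letter is 'g' (lupugb → lupugbuv, zizpelogh → zizpeloghuv) add -uv.
The other patterns: stems whose second-to-last letter is 'r' or 'v' add the prefix fa-; stems whose second-to-last letter is 'l' or 'm' add the prefix ka-.
So vozigb → vozigbuv.

vozigbuv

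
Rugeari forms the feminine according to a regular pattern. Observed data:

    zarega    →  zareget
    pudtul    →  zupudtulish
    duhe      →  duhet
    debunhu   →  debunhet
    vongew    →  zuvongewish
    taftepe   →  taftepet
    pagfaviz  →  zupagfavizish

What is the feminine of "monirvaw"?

pudtul and debunhu both have last vowel 'u' yet inflect differently (zupudtulish, debunhet), so the last vowel is not what conditions the rule; whether the stem ends in a vowel or a consonant is.
"monirvaw" ends in a consonant. The stems ending in a consonant (vongew → zuvongewish, pudtul → zupudtulish, pagfaviz → zupagfavizish) add zu- … -ish around the stem.
So monirvaw → zumonirvawish.

zumonirvawish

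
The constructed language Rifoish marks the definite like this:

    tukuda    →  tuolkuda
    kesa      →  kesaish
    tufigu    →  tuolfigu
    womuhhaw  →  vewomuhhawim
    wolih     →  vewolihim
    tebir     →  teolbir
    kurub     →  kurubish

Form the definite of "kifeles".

kesa and tukuda both end in -a yet inflect differently (kesaish, tuolkuda), so the final letter is not what conditions the rule; the first letter is.
"kifeles" begins with k-. The stems beginning with k- (kurub → kurubish, kesa → kesaish) add -ish.
The other patterns: stems beginning with w- add ve- … -im around the stem; stems beginning with t- insert -ol- after the first vowel.
So kifeles → kifelesish.

kifelesish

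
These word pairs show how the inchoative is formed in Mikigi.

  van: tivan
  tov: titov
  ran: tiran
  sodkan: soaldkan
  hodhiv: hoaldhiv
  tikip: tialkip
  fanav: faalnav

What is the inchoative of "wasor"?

van and sodkan both end in -n yet inflect differently (tivan, soaldkan), so the final letter is not what conditions the rule; the number of vowels is.
"wasor" has 2 vowels. The stems with 2 vowels (sodkan → soaldkan, hodhiv → hoaldhiv, tikip → tialkip) insert -al- after the first vowel.
The other pattern: stems with 1 vowel add the prefix ti-.
So wasor → waalsor.

waalsor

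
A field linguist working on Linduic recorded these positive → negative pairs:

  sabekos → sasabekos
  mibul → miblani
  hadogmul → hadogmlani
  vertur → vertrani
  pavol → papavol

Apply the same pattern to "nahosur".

mibul and pavol both end in -l yet inflect differently (miblani, papavol), so the final letter is not what conditions the rule; the last vowel is.
"nahosur" has last vowel 'u'. The stems whose last vowel is 'u' (vertur → vertrani, mibul → miblani, hadogmul → hadogmlani) delete the last vowel and add -ani.
The other pattern: stems whose last vowel is 'o' repeat the first consonant+vowel as a prefix.
So nahosur → nahosrani.

nahosrani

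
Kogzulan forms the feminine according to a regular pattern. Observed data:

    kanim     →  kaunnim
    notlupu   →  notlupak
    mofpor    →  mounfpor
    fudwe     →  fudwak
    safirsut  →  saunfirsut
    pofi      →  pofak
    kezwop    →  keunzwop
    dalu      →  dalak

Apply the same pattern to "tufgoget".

kanim and pofi both have last vowel 'i' yet inflect differently (kaunnim, pofak), so the last vowel is not what conditions the rule; whether the stem ends in a vowel or a consonant is.
"tufgoget" ends in a consonant. The stems ending in a consonant (mofpor → mounfpor, kezwop → keunzwop, kanim → kaunnim) insert -un- after the first vowel.
The other pattern: stems ending in a vowel drop the final letter and add -ak.
So tufgoget → tuunfgoget.

tuunfgoget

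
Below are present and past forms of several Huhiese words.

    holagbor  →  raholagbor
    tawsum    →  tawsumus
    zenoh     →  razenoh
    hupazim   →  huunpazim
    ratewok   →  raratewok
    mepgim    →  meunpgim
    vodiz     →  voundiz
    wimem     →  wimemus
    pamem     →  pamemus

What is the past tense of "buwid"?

buunwid

mepgim and tawsum both end in -m yet inflect differently (meunpgim, tawsumus), so the final letter is not what conditions the rule; the last vowel is.
"buwid" has last vowel 'i'. The stems whose last vowel is 'i' (mepgim → meunpgim, hupazim → huunpazim, vodiz → voundiz) insert -un- after the first vowel.
The other patterns: stems whose last vowel is 'o' add the prefix ra-; stems whose last vowel is 'e' or 'u' add -us.
So buwid → buunwid.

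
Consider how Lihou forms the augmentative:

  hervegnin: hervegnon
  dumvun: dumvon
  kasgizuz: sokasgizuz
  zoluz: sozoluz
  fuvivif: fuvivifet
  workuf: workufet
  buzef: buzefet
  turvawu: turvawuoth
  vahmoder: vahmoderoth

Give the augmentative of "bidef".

bidefet

dumvun and kasgizuz both have last vowel 'u' yet inflect differently (dumvon, sokasgizuz), so the last vowel is not what conditions the rule; the final letter is.
"bidef" ends in -f. The stems ending in -f (fuvivif → fuvivifet, workuf → workufet, buzef → buzefet) add -et.
The other patterns: stems ending in -n change the last vowel to 'o'; stems ending in -z add the prefix so-; stems ending in -r or -u add -oth.
So bidef → bidefet.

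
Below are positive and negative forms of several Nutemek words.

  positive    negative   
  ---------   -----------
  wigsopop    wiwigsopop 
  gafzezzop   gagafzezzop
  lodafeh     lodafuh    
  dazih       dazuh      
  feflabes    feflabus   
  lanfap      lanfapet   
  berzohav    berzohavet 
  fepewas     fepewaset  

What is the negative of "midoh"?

mimidoh

wigsopop and lanfap both end in -p yet inflect differently (wiwigsopop, lanfapet), so the final letter is not what conditions the rule; the last vowel is.
"midoh" has last vowel 'o'. The stems whose last vowel is 'o' (wigsopop → wiwigsopop, gafzezzop → gagafzezzop) repeat the first consonant+vowel as a prefix.
So midoh → mimidoh.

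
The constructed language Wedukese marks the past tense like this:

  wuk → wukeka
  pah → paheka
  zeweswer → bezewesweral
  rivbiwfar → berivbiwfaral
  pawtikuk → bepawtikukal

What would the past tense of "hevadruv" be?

pawtikuk and wuk both end in -k yet inflect differently (bepawtikukal, wukeka), so the final letter is not what conditions the rule; the number of vowels is.
"hevadruv" has 3 vowels. The stems with 3 vowels (rivbiwfar → berivbiwfaral, zeweswer → bezewesweral, pawtikuk → bepawtikukal) add be- … -al around the stem.
The other pattern: stems with 1 vowel add -eka.
So hevadruv → behevadruval.

behevadruval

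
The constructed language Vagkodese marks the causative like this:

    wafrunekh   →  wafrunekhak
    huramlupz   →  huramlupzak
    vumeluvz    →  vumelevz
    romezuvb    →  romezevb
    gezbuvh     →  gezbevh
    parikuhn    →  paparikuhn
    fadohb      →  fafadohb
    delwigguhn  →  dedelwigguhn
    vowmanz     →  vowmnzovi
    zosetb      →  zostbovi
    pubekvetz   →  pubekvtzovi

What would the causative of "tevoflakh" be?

huramlupz and vumeluvz both end in -z yet inflect differently (huramlupzak, vumelevz), so the final letter is not what conditions the rule; the second-to-last letter is.
"tevoflakh" has second-to-last letter 'k'. The one such stem in the data (wafrunekh → wafrunekhak) adds -ak, so the same rule applies.
So tevoflakh → tevoflakhak.

tevoflakhak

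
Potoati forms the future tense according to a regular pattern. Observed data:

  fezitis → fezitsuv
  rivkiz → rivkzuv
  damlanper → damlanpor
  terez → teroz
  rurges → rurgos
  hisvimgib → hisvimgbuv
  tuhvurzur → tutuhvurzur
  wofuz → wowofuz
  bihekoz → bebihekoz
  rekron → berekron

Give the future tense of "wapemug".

wawapemug

"wapemug" has last vowel 'u'. The stems whose last vowel is 'u' (wofuz → wowofuz, tuhvurzur → tutuhvurzur) repeat the first consonant+vowel as a prefix.
So wapemug → wawapemug.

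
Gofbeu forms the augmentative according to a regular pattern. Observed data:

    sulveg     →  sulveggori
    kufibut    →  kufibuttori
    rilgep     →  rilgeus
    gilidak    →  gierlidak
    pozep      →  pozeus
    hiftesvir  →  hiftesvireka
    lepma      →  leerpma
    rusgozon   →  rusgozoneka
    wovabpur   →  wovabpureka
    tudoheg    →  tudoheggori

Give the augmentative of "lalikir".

lalikireka

tudoheg and pozep both have last vowel 'e' yet inflect differently (tudoheggori, pozeus), so the last vowel is not what conditions the rule; the final letter is.
"lalikir" ends in -r. The stems ending in -r (wovabpur → wovabpureka, hiftesvir → hiftesvireka) add -eka.
The other patterns: stems ending in -g or -t double the final consonant and add -ori; stems ending in -a or -k insert -er- after the first vowel; stems ending in -p drop the final letter and add -us.
So lalikir → lalikireka.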